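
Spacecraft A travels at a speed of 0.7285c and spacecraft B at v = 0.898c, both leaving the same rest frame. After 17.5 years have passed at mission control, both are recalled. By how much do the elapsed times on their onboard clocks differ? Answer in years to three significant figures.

A: γ = 1/√(1 − 0.7285²) = 1/√0.4693 = 1.460; τ_A = 17.5/1.460 = 11.99 years.
B: γ = 1/√(1 − 0.898²) = 1/√0.1936 = 2.273; τ_B = 17.5/2.273 = 7.700 years.

|τ_A − τ_B| = 4.29 years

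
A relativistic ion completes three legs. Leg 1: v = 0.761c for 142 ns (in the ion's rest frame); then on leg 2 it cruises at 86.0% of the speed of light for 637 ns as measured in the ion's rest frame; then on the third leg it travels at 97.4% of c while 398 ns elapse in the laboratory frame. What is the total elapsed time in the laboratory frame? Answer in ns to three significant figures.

Leg 1: γ = 1/√(1 − 0.761²) = 1/√0.4209 = 1.541; Δt_1 = 1.541 × 142 = 218.9 ns.
Leg 2: β = 0.860; γ = 1/√(1 − 0.860²) = 1/√0.2604 = 1.960; Δt_2 = 1.960 × 637 = 1248 ns.
Leg 3: 398 ns is already measured in the laboratory frame.
Total: 218.9 + 1248 + 398.0 ns.

Δt = 1870 ns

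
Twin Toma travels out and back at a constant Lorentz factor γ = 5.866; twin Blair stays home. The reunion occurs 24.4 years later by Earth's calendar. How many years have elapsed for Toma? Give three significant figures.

γ = 5.866
Toma's clock measures proper time along the trip: τ = Δt/γ = 24.4/5.866 years.

τ = 4.16 years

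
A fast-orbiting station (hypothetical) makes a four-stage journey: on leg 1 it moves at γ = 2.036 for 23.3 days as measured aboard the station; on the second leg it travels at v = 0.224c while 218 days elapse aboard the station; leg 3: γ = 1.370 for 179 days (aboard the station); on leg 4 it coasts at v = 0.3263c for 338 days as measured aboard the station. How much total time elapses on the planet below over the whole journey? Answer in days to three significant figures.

Δt = 874 days

Leg 1: γ = 2.036; Δt_1 = 2.036 × 23.3 = 47.44 days.
Leg 2: γ = 1/√(1 − 0.224²) = 1/√0.9498 = 1.026; Δt_2 = 1.026 × 218 = 223.7 days.
Leg 3: γ = 1.370; Δt_3 = 1.370 × 179 = 245.2 days.
Leg 4: γ = 1/√(1 − 0.3263²) = 1/√0.8935 = 1.058; Δt_4 = 1.058 × 338 = 357.6 days.
Total: 47.44 + 223.7 + 245.2 + 357.6 days.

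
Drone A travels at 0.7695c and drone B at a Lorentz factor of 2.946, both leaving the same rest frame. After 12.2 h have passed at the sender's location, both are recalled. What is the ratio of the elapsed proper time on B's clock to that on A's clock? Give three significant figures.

τ_B/τ_A = 0.532

A: γ = 1/√(1 − 0.7695²) = 1/√0.4079 = 1.566. B: γ = 2.946.
τ_A/τ_B = γ_B/γ_A = 2.946/1.566 = 1.881, so τ_B/τ_A = 0.5315.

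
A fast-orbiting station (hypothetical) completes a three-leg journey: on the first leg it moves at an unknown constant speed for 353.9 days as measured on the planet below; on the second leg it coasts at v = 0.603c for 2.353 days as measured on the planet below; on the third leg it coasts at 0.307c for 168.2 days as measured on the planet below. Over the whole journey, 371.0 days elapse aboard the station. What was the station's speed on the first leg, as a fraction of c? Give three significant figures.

β = 0.807

Leg 1: speed unknown; τ_1 = 353.9/γ_1.
Leg 2: γ = 1/√(1 − 0.603²) = 1/√0.6364 = 1.254; τ_2 = 2.353/1.254 = 1.877 days.
Leg 3: γ = 1/√(1 − 0.307²) = 1/√0.9058 = 1.051; τ_3 = 168.2/1.051 = 160.1 days.
Total proper time: τ_1 + 1.877 + 160.1 = 371.0, so τ_1 = 371.0 − 162.0 = 209.0 days.
γ_1 = 353.9/209.0 = 1.693; β = √(1 − 1/γ²) = √0.6511.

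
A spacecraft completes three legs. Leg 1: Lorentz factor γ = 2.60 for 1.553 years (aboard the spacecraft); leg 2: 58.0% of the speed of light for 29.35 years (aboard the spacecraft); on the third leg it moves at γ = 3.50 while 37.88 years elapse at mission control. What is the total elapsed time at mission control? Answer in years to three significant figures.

Δt = 77.9 years

Leg 1: γ = 2.60; Δt_1 = 2.600 × 1.553 = 4.038 years.
Leg 2: β = 0.580; γ = 1/√(1 − 0.580²) = 1/√0.6636 = 1.228; Δt_2 = 1.228 × 29.35 = 36.03 years.
Leg 3: 37.88 years is already measured at mission control.
Total: 4.038 + 36.03 + 37.88 years.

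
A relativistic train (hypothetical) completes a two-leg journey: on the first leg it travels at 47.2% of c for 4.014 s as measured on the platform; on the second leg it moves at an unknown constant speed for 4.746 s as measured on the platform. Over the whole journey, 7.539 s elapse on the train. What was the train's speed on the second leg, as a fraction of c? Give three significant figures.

β = 0.538

Leg 1: β = 0.472; γ = 1/√(1 − 0.472²) = 1/√0.7772 = 1.134; τ_1 = 4.014/1.134 = 3.539 s.
Leg 2: speed unknown; τ_2 = 4.746/γ_2.
Total proper time: 3.539 + τ_2 = 7.539, so τ_2 = 7.539 − 3.539 = 4.000 s.
γ_2 = 4.746/4.000 = 1.186; β = √(1 − 1/γ²) = √0.2896.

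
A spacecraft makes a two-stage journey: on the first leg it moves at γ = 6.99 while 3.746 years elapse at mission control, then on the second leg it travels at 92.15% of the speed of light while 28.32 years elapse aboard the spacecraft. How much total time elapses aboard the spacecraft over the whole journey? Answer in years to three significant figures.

τ = 28.9 years

Leg 1: γ = 6.99; τ_1 = 3.746/6.990 = 0.5359 years.
Leg 2: 28.32 years is already measured aboard the spacecraft.
Total: 0.5359 + 28.32 years.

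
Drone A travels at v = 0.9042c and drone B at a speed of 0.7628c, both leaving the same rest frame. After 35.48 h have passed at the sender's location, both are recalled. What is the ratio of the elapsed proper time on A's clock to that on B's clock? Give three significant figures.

τ_A/τ_B = 0.661

A: γ = 1/√(1 − 0.9042²) = 1/√0.1824 = 2.341. B: γ = 1/√(1 − 0.7628²) = 1/√0.4181 = 1.546.
τ_A/τ_B = γ_B/γ_A = 1.546/2.341 = 0.6605, so τ_A/τ_B = 0.6605.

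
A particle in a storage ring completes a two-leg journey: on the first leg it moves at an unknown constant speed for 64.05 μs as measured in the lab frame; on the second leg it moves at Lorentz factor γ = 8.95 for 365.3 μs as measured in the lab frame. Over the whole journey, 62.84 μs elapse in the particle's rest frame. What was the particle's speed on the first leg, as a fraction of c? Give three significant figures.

β = 0.939

Leg 1: speed unknown; τ_1 = 64.05/γ_1.
Leg 2: γ = 8.95; τ_2 = 365.3/8.950 = 40.82 μs.
Total proper time: τ_1 + 40.82 = 62.84, so τ_1 = 62.84 − 40.82 = 22.02 μs.
γ_1 = 64.05/22.02 = 2.908; β = √(1 − 1/γ²) = √0.8818.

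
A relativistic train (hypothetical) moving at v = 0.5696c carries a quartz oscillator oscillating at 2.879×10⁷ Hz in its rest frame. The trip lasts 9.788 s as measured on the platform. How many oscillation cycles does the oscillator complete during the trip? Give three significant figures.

N = 2.32×10⁸

γ = 1/√(1 − 0.5696²) = 1/√0.6756 = 1.217
The oscillator's own cycle count is N = f × τ where τ is the proper time on the train. τ = Δt/γ = 9.788/1.217 = 8.045 s = 8.045×10⁰ s.
N = 2.879×10⁷ × 8.045×10⁰ = 2.316×10⁸.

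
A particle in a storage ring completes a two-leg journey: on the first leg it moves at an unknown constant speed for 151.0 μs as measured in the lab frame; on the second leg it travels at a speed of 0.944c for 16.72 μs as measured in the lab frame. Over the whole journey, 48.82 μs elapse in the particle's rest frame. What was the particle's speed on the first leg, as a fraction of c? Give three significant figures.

β = 0.958

Leg 1: speed unknown; τ_1 = 151.0/γ_1.
Leg 2: γ = 1/√(1 − 0.944²) = 1/√0.1089 = 3.031; τ_2 = 16.72/3.031 = 5.517 μs.
Total proper time: τ_1 + 5.517 = 48.82, so τ_1 = 48.82 − 5.517 = 43.30 μs.
γ_1 = 151.0/43.30 = 3.487; β = √(1 − 1/γ²) = √0.9178.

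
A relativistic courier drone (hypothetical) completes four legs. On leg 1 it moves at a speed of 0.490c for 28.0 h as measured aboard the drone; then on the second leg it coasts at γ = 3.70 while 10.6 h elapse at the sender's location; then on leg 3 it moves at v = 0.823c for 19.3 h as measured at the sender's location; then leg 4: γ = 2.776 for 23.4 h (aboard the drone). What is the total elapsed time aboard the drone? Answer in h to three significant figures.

Leg 1: 28.0 h is already measured aboard the drone.
Leg 2: γ = 3.70; τ_2 = 10.6/3.700 = 2.865 h.
Leg 3: γ = 1/√(1 − 0.823²) = 1/√0.3227 = 1.760; τ_3 = 19.3/1.760 = 10.96 h.
Leg 4: 23.4 h is already measured aboard the drone.
Total: 28.00 + 2.865 + 10.96 + 23.40 h.

τ = 65.2 h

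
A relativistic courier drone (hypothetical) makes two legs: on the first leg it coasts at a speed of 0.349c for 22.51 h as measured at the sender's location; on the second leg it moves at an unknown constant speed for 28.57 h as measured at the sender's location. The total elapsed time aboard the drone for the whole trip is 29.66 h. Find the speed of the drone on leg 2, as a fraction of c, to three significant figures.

β = 0.954

Leg 1: γ = 1/√(1 − 0.349²) = 1/√0.8782 = 1.067; τ_1 = 22.51/1.067 = 21.09 h.
Leg 2: speed unknown; τ_2 = 28.57/γ_2.
Total proper time: 21.09 + τ_2 = 29.66, so τ_2 = 29.66 − 21.09 = 8.565 h.
γ_2 = 28.57/8.565 = 3.336; β = √(1 − 1/γ²) = √0.9101.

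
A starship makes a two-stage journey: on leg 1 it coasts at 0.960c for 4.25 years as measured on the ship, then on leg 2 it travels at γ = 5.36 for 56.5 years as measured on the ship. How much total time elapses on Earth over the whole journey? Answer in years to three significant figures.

Leg 1: γ = 1/√(1 − 0.960²) = 25/7 ≈ 3.571; Δt_1 = 3.571 × 4.25 = 15.18 years.
Leg 2: γ = 5.36; Δt_2 = 5.360 × 56.5 = 302.8 years.
Total: 15.18 + 302.8 years.

Δt = 318 years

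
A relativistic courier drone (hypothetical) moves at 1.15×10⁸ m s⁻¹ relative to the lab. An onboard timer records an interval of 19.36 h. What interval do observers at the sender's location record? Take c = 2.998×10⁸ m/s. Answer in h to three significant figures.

Δt = 21.0 h

β = 1.15×10⁸/2.998×10⁸ = 0.3836; γ = 1/√(1 − 0.3836²) = 1.083
The interval measured aboard the drone is the proper time (both events occur at the same place in that frame); the lab-frame interval is Δt = γτ = 1.083 × 19.36 h.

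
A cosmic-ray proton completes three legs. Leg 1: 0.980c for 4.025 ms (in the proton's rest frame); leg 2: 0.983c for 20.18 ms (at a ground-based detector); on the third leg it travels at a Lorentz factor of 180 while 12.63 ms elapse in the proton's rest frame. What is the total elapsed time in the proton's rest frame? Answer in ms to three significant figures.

Leg 1: 4.025 ms is already measured in the proton's rest frame.
Leg 2: γ = 1/√(1 − 0.983²) = 1/√0.03371 = 5.446; τ_2 = 20.18/5.446 = 3.705 ms.
Leg 3: 12.63 ms is already measured in the proton's rest frame.
Total: 4.025 + 3.705 + 12.63 ms.

τ = 20.4 ms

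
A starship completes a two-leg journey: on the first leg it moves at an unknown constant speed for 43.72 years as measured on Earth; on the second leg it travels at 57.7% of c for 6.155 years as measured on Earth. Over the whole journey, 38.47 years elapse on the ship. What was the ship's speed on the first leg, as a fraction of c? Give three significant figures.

Leg 1: speed unknown; τ_1 = 43.72/γ_1.
Leg 2: β = 0.577; γ = 1/√(1 − 0.577²) = 1/√0.6671 = 1.224; τ_2 = 6.155/1.224 = 5.027 years.
Total proper time: τ_1 + 5.027 = 38.47, so τ_1 = 38.47 − 5.027 = 33.44 years.
γ_1 = 43.72/33.44 = 1.307; β = √(1 − 1/γ²) = √0.4149.

β = 0.644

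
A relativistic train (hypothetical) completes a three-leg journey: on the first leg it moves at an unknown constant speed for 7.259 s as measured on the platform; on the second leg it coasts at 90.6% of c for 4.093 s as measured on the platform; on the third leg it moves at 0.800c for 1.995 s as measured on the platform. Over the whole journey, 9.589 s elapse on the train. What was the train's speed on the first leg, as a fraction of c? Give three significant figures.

β = 0.398

Leg 1: speed unknown; τ_1 = 7.259/γ_1.
Leg 2: β = 0.906; γ = 1/√(1 − 0.906²) = 1/√0.1792 = 2.363; τ_2 = 4.093/2.363 = 1.732 s.
Leg 3: γ = 1/√(1 − 0.800²) = 5/3 ≈ 1.667; τ_3 = 1.995/1.667 = 1.197 s.
Total proper time: τ_1 + 1.732 + 1.197 = 9.589, so τ_1 = 9.589 − 2.929 = 6.660 s.
γ_1 = 7.259/6.660 = 1.090; β = √(1 − 1/γ²) = √0.1583.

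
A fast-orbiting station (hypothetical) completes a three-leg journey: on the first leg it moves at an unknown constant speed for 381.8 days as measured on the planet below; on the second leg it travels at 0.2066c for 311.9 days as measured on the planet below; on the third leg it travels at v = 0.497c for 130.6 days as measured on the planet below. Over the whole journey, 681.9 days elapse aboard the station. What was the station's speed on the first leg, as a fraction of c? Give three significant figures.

β = 0.724

Leg 1: speed unknown; τ_1 = 381.8/γ_1.
Leg 2: γ = 1/√(1 − 0.2066²) = 1/√0.9573 = 1.022; τ_2 = 311.9/1.022 = 305.2 days.
Leg 3: γ = 1/√(1 − 0.497²) = 1/√0.7530 = 1.152; τ_3 = 130.6/1.152 = 113.3 days.
Total proper time: τ_1 + 305.2 + 113.3 = 681.9, so τ_1 = 681.9 − 418.5 = 263.4 days.
γ_1 = 381.8/263.4 = 1.450; β = √(1 − 1/γ²) = √0.5240.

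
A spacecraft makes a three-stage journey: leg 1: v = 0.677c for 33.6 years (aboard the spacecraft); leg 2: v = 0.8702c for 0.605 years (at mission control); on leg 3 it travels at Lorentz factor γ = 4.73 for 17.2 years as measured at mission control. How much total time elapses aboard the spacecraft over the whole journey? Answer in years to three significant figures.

Leg 1: 33.6 years is already measured aboard the spacecraft.
Leg 2: γ = 1/√(1 − 0.8702²) = 1/√0.2428 = 2.030; τ_2 = 0.605/2.030 = 0.2981 years.
Leg 3: γ = 4.73; τ_3 = 17.2/4.730 = 3.636 years.
Total: 33.60 + 0.2981 + 3.636 years.

τ = 37.5 years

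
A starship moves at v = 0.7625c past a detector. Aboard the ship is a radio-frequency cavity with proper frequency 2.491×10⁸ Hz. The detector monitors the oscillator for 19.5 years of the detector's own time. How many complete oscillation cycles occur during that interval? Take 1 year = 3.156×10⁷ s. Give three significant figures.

γ = 1/√(1 − 0.7625²) = 1/√0.4186 = 1.546
During 19.5 years of lab time, the oscillator's proper time advances by τ = Δt/γ = 19.5/1.546 = 12.62 years = 3.982×10⁸ s.
N = f × τ = 2.491×10⁸ × 3.982×10⁸ = 9.918×10¹⁶.

N = 9.92×10¹⁶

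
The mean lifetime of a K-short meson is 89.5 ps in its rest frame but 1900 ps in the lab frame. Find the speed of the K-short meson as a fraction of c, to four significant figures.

γ = Δt/τ₀ = 1900/89.5 = 21.23
β = √(1 − 1/γ²) = √(1 − 0.002219) = √0.9978

v = 0.9989c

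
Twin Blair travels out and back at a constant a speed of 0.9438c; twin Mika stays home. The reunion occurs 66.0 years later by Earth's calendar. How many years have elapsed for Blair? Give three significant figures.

γ = 1/√(1 − 0.9438²) = 1/√0.1092 = 3.026
Blair's clock measures proper time along the trip: τ = Δt/γ = 66.0/3.026 years.

τ = 21.8 years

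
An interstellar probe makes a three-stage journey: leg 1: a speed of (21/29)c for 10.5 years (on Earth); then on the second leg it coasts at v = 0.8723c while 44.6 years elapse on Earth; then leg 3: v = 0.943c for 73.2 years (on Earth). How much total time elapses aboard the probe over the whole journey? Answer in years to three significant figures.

τ = 53.4 years

Leg 1: γ = 1/√(1 − (21/29)²) = 29/20 = 1.450; τ_1 = 10.5/1.450 = 7.241 years.
Leg 2: γ = 1/√(1 − 0.8723²) = 1/√0.2391 = 2.045; τ_2 = 44.6/2.045 = 21.81 years.
Leg 3: γ = 1/√(1 − 0.943²) = 1/√0.1108 = 3.005; τ_3 = 73.2/3.005 = 24.36 years.
Total: 7.241 + 21.81 + 24.36 years.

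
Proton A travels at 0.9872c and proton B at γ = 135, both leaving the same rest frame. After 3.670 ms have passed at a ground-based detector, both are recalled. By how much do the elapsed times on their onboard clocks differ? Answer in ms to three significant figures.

A: γ = 1/√(1 − 0.9872²) = 1/√0.02544 = 6.270; τ_A = 3.670/6.270 = 0.5853 ms.
B: γ = 135; τ_B = 3.670/135.0 = 0.02719 ms.

|τ_A − τ_B| = 0.558 ms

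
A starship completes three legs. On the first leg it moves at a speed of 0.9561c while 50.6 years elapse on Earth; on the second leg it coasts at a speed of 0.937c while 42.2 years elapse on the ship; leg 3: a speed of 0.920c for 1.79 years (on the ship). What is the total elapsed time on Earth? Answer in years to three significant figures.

Δt = 176 years

Leg 1: 50.6 years is already measured on Earth.
Leg 2: γ = 1/√(1 − 0.937²) = 1/√0.1220 = 2.863; Δt_2 = 2.863 × 42.2 = 120.8 years.
Leg 3: γ = 1/√(1 − 0.920²) = 1/√0.1536 = 2.552; Δt_3 = 2.552 × 1.79 = 4.567 years.
Total: 50.60 + 120.8 + 4.567 years.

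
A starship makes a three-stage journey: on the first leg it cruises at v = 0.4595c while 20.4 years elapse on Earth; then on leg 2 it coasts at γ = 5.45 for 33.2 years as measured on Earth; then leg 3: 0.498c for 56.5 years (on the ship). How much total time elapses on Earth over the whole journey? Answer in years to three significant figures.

Leg 1: 20.4 years is already measured on Earth.
Leg 2: 33.2 years is already measured on Earth.
Leg 3: γ = 1/√(1 − 0.498²) = 1/√0.7520 = 1.153; Δt_3 = 1.153 × 56.5 = 65.15 years.
Total: 20.40 + 33.20 + 65.15 years.

Δt = 119 years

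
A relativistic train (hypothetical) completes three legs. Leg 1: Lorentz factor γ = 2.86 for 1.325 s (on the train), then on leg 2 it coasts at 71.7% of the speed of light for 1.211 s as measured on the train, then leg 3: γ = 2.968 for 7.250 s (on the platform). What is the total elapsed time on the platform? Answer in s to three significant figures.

Δt = 12.8 s

Leg 1: γ = 2.86; Δt_1 = 2.860 × 1.325 = 3.789 s.
Leg 2: β = 0.717; γ = 1/√(1 − 0.717²) = 1/√0.4859 = 1.435; Δt_2 = 1.435 × 1.211 = 1.737 s.
Leg 3: 7.250 s is already measured on the platform.
Total: 3.789 + 1.737 + 7.250 s.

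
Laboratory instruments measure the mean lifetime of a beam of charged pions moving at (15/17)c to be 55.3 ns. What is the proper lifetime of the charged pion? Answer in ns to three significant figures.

τ₀ = 26.0 ns

γ = 1/√(1 − (15/17)²) = 17/8 = 2.125
The lab-frame lifetime is the dilated interval; the proper lifetime is τ₀ = Δt/γ = 55.3/2.125 ns.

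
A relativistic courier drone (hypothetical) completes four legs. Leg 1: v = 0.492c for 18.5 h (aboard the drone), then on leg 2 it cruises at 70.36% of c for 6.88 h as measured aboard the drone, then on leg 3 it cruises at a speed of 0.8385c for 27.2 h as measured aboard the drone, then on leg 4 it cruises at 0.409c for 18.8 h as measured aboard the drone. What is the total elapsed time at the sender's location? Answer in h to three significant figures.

Δt = 101 h

Leg 1: γ = 1/√(1 − 0.492²) = 1/√0.7579 = 1.149; Δt_1 = 1.149 × 18.5 = 21.25 h.
Leg 2: β = 0.7036; γ = 1/√(1 − 0.7036²) = 1/√0.5049 = 1.407; Δt_2 = 1.407 × 6.88 = 9.682 h.
Leg 3: γ = 1/√(1 − 0.8385²) = 1/√0.2969 = 1.835; Δt_3 = 1.835 × 27.2 = 49.92 h.
Leg 4: γ = 1/√(1 − 0.409²) = 1/√0.8327 = 1.096; Δt_4 = 1.096 × 18.8 = 20.60 h.
Total: 21.25 + 9.682 + 49.92 + 20.60 h.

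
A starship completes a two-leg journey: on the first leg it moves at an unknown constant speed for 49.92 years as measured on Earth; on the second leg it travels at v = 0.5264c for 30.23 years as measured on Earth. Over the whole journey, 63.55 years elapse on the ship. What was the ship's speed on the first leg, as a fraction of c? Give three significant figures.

β = 0.652

Leg 1: speed unknown; τ_1 = 49.92/γ_1.
Leg 2: γ = 1/√(1 − 0.5264²) = 1/√0.7229 = 1.176; τ_2 = 30.23/1.176 = 25.70 years.
Total proper time: τ_1 + 25.70 = 63.55, so τ_1 = 63.55 − 25.70 = 37.85 years.
γ_1 = 49.92/37.85 = 1.319; β = √(1 − 1/γ²) = √0.4252.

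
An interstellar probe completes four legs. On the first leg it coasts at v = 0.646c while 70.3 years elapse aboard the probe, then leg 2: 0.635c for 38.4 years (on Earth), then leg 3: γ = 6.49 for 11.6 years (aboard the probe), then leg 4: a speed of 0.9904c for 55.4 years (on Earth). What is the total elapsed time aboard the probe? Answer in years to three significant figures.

τ = 119 years

Leg 1: 70.3 years is already measured aboard the probe.
Leg 2: γ = 1/√(1 − 0.635²) = 1/√0.5968 = 1.294; τ_2 = 38.4/1.294 = 29.66 years.
Leg 3: 11.6 years is already measured aboard the probe.
Leg 4: γ = 1/√(1 − 0.9904²) = 1/√0.01911 = 7.234; τ_4 = 55.4/7.234 = 7.658 years.
Total: 70.30 + 29.66 + 11.60 + 7.658 years.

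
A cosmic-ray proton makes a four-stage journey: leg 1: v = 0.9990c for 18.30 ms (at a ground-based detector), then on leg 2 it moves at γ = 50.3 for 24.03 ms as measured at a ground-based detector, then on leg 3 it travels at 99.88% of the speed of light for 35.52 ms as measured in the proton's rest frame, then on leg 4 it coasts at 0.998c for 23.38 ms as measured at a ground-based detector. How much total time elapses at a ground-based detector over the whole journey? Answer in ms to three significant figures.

Leg 1: 18.30 ms is already measured at a ground-based detector.
Leg 2: 24.03 ms is already measured at a ground-based detector.
Leg 3: β = 0.9988; γ = 1/√(1 − 0.9988²) = 1/√0.002399 = 20.42; Δt_3 = 20.42 × 35.52 = 725.3 ms.
Leg 4: 23.38 ms is already measured at a ground-based detector.
Total: 18.30 + 24.03 + 725.3 + 23.38 ms.

Δt = 791 ms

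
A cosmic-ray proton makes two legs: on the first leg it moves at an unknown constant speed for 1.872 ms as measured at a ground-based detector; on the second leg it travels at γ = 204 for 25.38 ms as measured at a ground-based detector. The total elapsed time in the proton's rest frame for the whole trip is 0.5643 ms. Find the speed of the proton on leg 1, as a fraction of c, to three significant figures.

β = 0.972

Leg 1: speed unknown; τ_1 = 1.872/γ_1.
Leg 2: γ = 204; τ_2 = 25.38/204.0 = 0.1244 ms.
Total proper time: τ_1 + 0.1244 = 0.5643, so τ_1 = 0.5643 − 0.1244 = 0.4399 ms.
γ_1 = 1.872/0.4399 = 4.256; β = √(1 − 1/γ²) = √0.9448.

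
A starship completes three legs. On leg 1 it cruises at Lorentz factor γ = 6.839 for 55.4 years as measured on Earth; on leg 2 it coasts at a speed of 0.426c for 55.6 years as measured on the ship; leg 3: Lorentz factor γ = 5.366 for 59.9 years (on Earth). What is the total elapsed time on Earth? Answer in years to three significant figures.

Leg 1: 55.4 years is already measured on Earth.
Leg 2: γ = 1/√(1 − 0.426²) = 1/√0.8185 = 1.105; Δt_2 = 1.105 × 55.6 = 61.46 years.
Leg 3: 59.9 years is already measured on Earth.
Total: 55.40 + 61.46 + 59.90 years.

Δt = 177 years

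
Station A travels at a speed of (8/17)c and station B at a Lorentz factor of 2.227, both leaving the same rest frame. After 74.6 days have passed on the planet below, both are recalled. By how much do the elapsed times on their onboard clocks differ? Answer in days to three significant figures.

A: γ = 1/√(1 − (8/17)²) = 17/15 ≈ 1.133; τ_A = 74.6/1.133 = 65.82 days.
B: γ = 2.227; τ_B = 74.6/2.227 = 33.50 days.

|τ_A − τ_B| = 32.3 days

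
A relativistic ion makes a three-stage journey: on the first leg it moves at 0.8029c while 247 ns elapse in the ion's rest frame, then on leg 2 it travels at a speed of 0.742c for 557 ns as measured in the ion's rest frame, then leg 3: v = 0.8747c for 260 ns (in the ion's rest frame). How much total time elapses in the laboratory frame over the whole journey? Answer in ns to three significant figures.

Δt = 1780 ns

Leg 1: γ = 1/√(1 − 0.8029²) = 1/√0.3554 = 1.678; Δt_1 = 1.678 × 247 = 414.4 ns.
Leg 2: γ = 1/√(1 − 0.742²) = 1/√0.4494 = 1.492; Δt_2 = 1.492 × 557 = 830.8 ns.
Leg 3: γ = 1/√(1 − 0.8747²) = 1/√0.2349 = 2.063; Δt_3 = 2.063 × 260 = 536.5 ns.
Total: 414.4 + 830.8 + 536.5 ns.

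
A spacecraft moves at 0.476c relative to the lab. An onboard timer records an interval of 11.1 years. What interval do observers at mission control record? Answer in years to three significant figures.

Δt = 12.6 years

γ = 1/√(1 − 0.476²) = 1/√0.7734 = 1.137
The interval measured aboard the spacecraft is the proper time (both events occur at the same place in that frame); the lab-frame interval is Δt = γτ = 1.137 × 11.1 years.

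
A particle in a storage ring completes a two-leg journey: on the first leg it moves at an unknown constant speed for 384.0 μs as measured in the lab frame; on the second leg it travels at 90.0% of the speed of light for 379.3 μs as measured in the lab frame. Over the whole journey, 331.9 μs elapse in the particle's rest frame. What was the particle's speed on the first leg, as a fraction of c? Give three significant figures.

β = 0.901

Leg 1: speed unknown; τ_1 = 384.0/γ_1.
Leg 2: β = 0.900; γ = 1/√(1 − 0.900²) = 1/√0.1900 = 2.294; τ_2 = 379.3/2.294 = 165.3 μs.
Total proper time: τ_1 + 165.3 = 331.9, so τ_1 = 331.9 − 165.3 = 166.6 μs.
γ_1 = 384.0/166.6 = 2.305; β = √(1 − 1/γ²) = √0.8118.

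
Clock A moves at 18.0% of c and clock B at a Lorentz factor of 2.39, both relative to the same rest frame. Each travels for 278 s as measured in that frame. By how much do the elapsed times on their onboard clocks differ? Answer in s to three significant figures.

|τ_A − τ_B| = 157 s

A: β = 0.180; γ = 1/√(1 − 0.180²) = 1/√0.9676 = 1.017; τ_A = 278/1.017 = 273.5 s.
B: γ = 2.39; τ_B = 278/2.390 = 116.3 s.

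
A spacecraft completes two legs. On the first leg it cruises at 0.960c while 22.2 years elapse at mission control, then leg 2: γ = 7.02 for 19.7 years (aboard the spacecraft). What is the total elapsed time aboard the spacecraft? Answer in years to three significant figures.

τ = 25.9 years

Leg 1: γ = 1/√(1 − 0.960²) = 25/7 ≈ 3.571; τ_1 = 22.2/3.571 = 6.216 years.
Leg 2: 19.7 years is already measured aboard the spacecraft.
Total: 6.216 + 19.70 years.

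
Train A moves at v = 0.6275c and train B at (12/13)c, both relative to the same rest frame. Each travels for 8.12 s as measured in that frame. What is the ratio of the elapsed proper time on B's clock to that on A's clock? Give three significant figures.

A: γ = 1/√(1 − 0.6275²) = 1/√0.6062 = 1.284. B: γ = 1/√(1 − (12/13)²) = 13/5 = 2.600.
τ_A/τ_B = γ_B/γ_A = 2.600/1.284 = 2.024, so τ_B/τ_A = 0.4940.

τ_B/τ_A = 0.494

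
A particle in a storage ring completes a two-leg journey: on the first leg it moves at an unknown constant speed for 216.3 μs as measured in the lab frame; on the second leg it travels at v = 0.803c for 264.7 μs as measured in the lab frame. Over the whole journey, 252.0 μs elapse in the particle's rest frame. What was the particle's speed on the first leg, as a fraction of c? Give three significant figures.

β = 0.900

Leg 1: speed unknown; τ_1 = 216.3/γ_1.
Leg 2: γ = 1/√(1 − 0.803²) = 1/√0.3552 = 1.678; τ_2 = 264.7/1.678 = 157.8 μs.
Total proper time: τ_1 + 157.8 = 252.0, so τ_1 = 252.0 − 157.8 = 94.24 μs.
γ_1 = 216.3/94.24 = 2.295; β = √(1 − 1/γ²) = √0.8102.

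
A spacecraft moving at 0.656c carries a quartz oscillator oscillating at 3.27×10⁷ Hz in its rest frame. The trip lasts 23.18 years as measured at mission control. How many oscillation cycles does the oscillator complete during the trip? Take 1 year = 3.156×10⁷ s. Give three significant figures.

γ = 1/√(1 − 0.656²) = 1/√0.5697 = 1.325
The oscillator's own cycle count is N = f × τ where τ is the proper time aboard the spacecraft. τ = Δt/γ = 23.18/1.325 = 17.50 years = 5.522×10⁸ s.
N = 3.27×10⁷ × 5.522×10⁸ = 1.806×10¹⁶.

N = 1.81×10¹⁶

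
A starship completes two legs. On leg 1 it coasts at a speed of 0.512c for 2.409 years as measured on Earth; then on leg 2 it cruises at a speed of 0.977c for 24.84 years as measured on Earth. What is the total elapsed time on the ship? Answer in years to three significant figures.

Leg 1: γ = 1/√(1 − 0.512²) = 1/√0.7379 = 1.164; τ_1 = 2.409/1.164 = 2.069 years.
Leg 2: γ = 1/√(1 − 0.977²) = 1/√0.04547 = 4.690; τ_2 = 24.84/4.690 = 5.297 years.
Total: 2.069 + 5.297 years.

τ = 7.37 years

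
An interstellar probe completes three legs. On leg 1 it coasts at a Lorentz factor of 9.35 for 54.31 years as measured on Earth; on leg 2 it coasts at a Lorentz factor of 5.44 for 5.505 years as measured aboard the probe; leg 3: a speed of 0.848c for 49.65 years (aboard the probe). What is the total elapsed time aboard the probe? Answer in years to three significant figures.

Leg 1: γ = 9.35; τ_1 = 54.31/9.350 = 5.809 years.
Leg 2: 5.505 years is already measured aboard the probe.
Leg 3: 49.65 years is already measured aboard the probe.
Total: 5.809 + 5.505 + 49.65 years.

τ = 61.0 years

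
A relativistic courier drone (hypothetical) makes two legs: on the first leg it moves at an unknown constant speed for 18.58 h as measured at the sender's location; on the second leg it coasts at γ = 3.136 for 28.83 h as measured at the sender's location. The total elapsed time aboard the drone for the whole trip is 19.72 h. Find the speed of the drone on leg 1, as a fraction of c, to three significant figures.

Leg 1: speed unknown; τ_1 = 18.58/γ_1.
Leg 2: γ = 3.136; τ_2 = 28.83/3.136 = 9.193 h.
Total proper time: τ_1 + 9.193 = 19.72, so τ_1 = 19.72 − 9.193 = 10.53 h.
γ_1 = 18.58/10.53 = 1.765; β = √(1 − 1/γ²) = √0.6790.

β = 0.824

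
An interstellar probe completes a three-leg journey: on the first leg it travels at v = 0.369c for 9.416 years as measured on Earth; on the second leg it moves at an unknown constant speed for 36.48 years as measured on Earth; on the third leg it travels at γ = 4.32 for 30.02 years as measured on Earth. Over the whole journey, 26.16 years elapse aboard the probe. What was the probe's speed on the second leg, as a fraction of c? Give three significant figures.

Leg 1: γ = 1/√(1 − 0.369²) = 1/√0.8638 = 1.076; τ_1 = 9.416/1.076 = 8.752 years.
Leg 2: speed unknown; τ_2 = 36.48/γ_2.
Leg 3: γ = 4.32; τ_3 = 30.02/4.320 = 6.949 years.
Total proper time: 8.752 + τ_2 + 6.949 = 26.16, so τ_2 = 26.16 − 15.70 = 10.46 years.
γ_2 = 36.48/10.46 = 3.488; β = √(1 − 1/γ²) = √0.9178.

β = 0.958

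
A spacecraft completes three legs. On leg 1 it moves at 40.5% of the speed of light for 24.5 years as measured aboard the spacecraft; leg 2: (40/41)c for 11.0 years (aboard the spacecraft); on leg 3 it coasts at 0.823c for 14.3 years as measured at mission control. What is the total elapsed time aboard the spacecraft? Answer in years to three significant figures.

Leg 1: 24.5 years is already measured aboard the spacecraft.
Leg 2: 11.0 years is already measured aboard the spacecraft.
Leg 3: γ = 1/√(1 − 0.823²) = 1/√0.3227 = 1.760; τ_3 = 14.3/1.760 = 8.123 years.
Total: 24.50 + 11.00 + 8.123 years.

τ = 43.6 years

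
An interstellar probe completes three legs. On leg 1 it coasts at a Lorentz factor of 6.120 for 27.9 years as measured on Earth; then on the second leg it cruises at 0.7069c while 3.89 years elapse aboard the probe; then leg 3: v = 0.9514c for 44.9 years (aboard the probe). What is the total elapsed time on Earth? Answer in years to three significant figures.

Leg 1: 27.9 years is already measured on Earth.
Leg 2: γ = 1/√(1 − 0.7069²) = 1/√0.5003 = 1.414; Δt_2 = 1.414 × 3.89 = 5.500 years.
Leg 3: γ = 1/√(1 − 0.9514²) = 1/√0.09484 = 3.247; Δt_3 = 3.247 × 44.9 = 145.8 years.
Total: 27.90 + 5.500 + 145.8 years.

Δt = 179 years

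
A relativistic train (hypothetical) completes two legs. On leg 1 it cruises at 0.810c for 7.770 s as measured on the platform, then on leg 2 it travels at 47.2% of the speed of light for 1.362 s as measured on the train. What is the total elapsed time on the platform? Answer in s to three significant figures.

Leg 1: 7.770 s is already measured on the platform.
Leg 2: β = 0.472; γ = 1/√(1 − 0.472²) = 1/√0.7772 = 1.134; Δt_2 = 1.134 × 1.362 = 1.545 s.
Total: 7.770 + 1.545 s.

Δt = 9.31 s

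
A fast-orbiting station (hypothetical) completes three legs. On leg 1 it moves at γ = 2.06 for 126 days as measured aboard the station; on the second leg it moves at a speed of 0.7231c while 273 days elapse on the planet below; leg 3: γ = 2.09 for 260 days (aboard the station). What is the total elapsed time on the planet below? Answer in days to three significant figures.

Δt = 1080 days

Leg 1: γ = 2.06; Δt_1 = 2.060 × 126 = 259.6 days.
Leg 2: 273 days is already measured on the planet below.
Leg 3: γ = 2.09; Δt_3 = 2.090 × 260 = 543.4 days.
Total: 259.6 + 273.0 + 543.4 days.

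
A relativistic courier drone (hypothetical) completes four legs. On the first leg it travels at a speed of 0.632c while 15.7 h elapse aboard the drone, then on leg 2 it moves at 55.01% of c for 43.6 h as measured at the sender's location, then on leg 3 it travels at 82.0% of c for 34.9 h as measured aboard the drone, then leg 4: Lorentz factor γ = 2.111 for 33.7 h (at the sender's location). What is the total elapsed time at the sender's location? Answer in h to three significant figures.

Δt = 159 h

Leg 1: γ = 1/√(1 − 0.632²) = 1/√0.6006 = 1.290; Δt_1 = 1.290 × 15.7 = 20.26 h.
Leg 2: 43.6 h is already measured at the sender's location.
Leg 3: β = 0.820; γ = 1/√(1 − 0.820²) = 1/√0.3276 = 1.747; Δt_3 = 1.747 × 34.9 = 60.98 h.
Leg 4: 33.7 h is already measured at the sender's location.
Total: 20.26 + 43.60 + 60.98 + 33.70 h.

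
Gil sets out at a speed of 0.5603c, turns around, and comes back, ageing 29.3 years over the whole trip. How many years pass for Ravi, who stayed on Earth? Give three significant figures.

Δt = 35.4 years

γ = 1/√(1 − 0.5603²) = 1/√0.6861 = 1.207
Earth-frame duration is the dilated interval: Δt = γτ = 1.207 × 29.3 years.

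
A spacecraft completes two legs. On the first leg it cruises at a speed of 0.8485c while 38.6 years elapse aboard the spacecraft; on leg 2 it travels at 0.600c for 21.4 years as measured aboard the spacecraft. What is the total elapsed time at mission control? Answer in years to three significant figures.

Δt = 99.7 years

Leg 1: γ = 1/√(1 − 0.8485²) = 1/√0.2800 = 1.890; Δt_1 = 1.890 × 38.6 = 72.94 years.
Leg 2: γ = 1/√(1 − 0.600²) = 5/4 = 1.250; Δt_2 = 1.250 × 21.4 = 26.75 years.
Total: 72.94 + 26.75 years.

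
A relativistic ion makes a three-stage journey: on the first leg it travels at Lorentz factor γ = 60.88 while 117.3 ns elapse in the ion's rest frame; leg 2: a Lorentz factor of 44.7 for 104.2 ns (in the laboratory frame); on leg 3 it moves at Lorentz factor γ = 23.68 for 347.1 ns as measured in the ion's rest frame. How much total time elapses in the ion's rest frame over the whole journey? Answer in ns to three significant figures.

Leg 1: 117.3 ns is already measured in the ion's rest frame.
Leg 2: γ = 44.7; τ_2 = 104.2/44.70 = 2.331 ns.
Leg 3: 347.1 ns is already measured in the ion's rest frame.
Total: 117.3 + 2.331 + 347.1 ns.

τ = 467 ns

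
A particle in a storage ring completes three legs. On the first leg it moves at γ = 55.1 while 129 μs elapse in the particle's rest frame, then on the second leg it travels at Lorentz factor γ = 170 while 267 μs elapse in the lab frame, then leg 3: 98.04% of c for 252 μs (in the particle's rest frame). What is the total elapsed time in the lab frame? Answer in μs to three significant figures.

Leg 1: γ = 55.1; Δt_1 = 55.10 × 129 = 7108 μs.
Leg 2: 267 μs is already measured in the lab frame.
Leg 3: β = 0.9804; γ = 1/√(1 − 0.9804²) = 1/√0.03882 = 5.076; Δt_3 = 5.076 × 252 = 1279 μs.
Total: 7108 + 267.0 + 1279 μs.

Δt = 8650 μs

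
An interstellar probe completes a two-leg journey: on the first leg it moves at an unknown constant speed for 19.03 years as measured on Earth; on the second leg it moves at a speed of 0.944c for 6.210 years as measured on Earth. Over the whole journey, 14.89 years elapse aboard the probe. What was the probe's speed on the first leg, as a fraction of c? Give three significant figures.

Leg 1: speed unknown; τ_1 = 19.03/γ_1.
Leg 2: γ = 1/√(1 − 0.944²) = 1/√0.1089 = 3.031; τ_2 = 6.210/3.031 = 2.049 years.
Total proper time: τ_1 + 2.049 = 14.89, so τ_1 = 14.89 − 2.049 = 12.84 years.
γ_1 = 19.03/12.84 = 1.482; β = √(1 − 1/γ²) = √0.5447.

β = 0.738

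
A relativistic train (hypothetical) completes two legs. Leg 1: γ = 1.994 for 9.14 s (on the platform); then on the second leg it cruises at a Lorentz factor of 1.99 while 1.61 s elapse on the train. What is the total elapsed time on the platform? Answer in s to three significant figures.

Leg 1: 9.14 s is already measured on the platform.
Leg 2: γ = 1.99; Δt_2 = 1.990 × 1.61 = 3.204 s.
Total: 9.140 + 3.204 s.

Δt = 12.3 s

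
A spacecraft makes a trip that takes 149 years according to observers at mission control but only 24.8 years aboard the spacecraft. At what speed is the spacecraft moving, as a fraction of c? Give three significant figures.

The proper time is measured aboard the spacecraft (both events occur at the spacecraft's location); Δt is measured at mission control. γ = Δt/τ = 149/24.8 = 6.008.
β = √(1 − 1/γ²) = √(1 − 0.02770) = √0.9723

β = 0.986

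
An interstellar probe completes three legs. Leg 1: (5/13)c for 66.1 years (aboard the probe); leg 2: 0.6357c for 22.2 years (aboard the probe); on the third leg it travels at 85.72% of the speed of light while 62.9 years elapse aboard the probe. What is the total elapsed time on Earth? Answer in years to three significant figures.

Δt = 223 years

Leg 1: γ = 1/√(1 − (5/13)²) = 13/12 ≈ 1.083; Δt_1 = 1.083 × 66.1 = 71.61 years.
Leg 2: γ = 1/√(1 − 0.6357²) = 1/√0.5959 = 1.295; Δt_2 = 1.295 × 22.2 = 28.76 years.
Leg 3: β = 0.8572; γ = 1/√(1 − 0.8572²) = 1/√0.2652 = 1.942; Δt_3 = 1.942 × 62.9 = 122.1 years.
Total: 71.61 + 28.76 + 122.1 years.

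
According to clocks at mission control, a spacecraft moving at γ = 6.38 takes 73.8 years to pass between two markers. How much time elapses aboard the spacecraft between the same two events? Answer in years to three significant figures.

γ = 6.38
The interval measured at mission control is the dilated one; the clock aboard the spacecraft measures the proper time τ = Δt/γ = 73.8/6.380 years.

τ = 11.6 years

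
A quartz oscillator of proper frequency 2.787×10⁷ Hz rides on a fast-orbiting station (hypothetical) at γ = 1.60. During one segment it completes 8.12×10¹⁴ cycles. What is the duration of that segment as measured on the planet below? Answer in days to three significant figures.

γ = 1.60
Proper time for N cycles: τ = N/f = 8.12×10¹⁴/(2.787×10⁷) = 2.914×10⁷ s = 337.2 days.
Lab-frame duration Δt = γτ = 1.600 × 337.2 = 539.5 days.

Δt = 540 days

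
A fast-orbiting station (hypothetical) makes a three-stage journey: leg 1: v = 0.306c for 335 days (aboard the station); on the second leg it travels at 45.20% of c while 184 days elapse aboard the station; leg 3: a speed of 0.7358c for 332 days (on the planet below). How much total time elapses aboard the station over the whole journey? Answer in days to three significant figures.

τ = 744 days

Leg 1: 335 days is already measured aboard the station.
Leg 2: 184 days is already measured aboard the station.
Leg 3: γ = 1/√(1 − 0.7358²) = 1/√0.4586 = 1.477; τ_3 = 332/1.477 = 224.8 days.
Total: 335.0 + 184.0 + 224.8 days.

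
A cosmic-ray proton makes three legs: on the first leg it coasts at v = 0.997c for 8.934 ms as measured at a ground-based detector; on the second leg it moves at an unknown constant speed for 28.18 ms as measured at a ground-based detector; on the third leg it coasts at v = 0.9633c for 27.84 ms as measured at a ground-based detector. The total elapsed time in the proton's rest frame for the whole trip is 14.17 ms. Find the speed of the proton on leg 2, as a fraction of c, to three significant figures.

β = 0.977

Leg 1: γ = 1/√(1 − 0.997²) = 1/√0.005991 = 12.92; τ_1 = 8.934/12.92 = 0.6915 ms.
Leg 2: speed unknown; τ_2 = 28.18/γ_2.
Leg 3: γ = 1/√(1 − 0.9633²) = 1/√0.07205 = 3.725; τ_3 = 27.84/3.725 = 7.473 ms.
Total proper time: 0.6915 + τ_2 + 7.473 = 14.17, so τ_2 = 14.17 − 8.165 = 6.005 ms.
γ_2 = 28.18/6.005 = 4.692; β = √(1 − 1/γ²) = √0.9546.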